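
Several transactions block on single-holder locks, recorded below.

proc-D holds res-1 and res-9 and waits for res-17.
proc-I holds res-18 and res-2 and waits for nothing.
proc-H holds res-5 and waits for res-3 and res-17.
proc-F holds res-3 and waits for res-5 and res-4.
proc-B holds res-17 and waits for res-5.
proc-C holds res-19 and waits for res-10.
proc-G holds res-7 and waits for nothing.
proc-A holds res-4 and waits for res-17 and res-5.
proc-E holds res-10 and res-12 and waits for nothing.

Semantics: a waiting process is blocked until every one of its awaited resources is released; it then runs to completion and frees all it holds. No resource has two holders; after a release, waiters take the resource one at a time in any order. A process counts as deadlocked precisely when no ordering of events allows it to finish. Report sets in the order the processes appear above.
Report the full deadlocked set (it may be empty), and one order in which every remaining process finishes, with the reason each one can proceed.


The deadlocked set is proc-D, proc-H, proc-F, proc-B and proc-A.
Key observation: the loop proc-H -> proc-F -> proc-H blocks itself forever; proc-B and proc-A are caught in further circular waits and proc-D waits into the deadlock from upstream.
The rest can finish in the order proc-E, proc-G, proc-I, proc-C.
Verifying each step:
  proc-E waits on nothing -> runs at once and releases res-10 and res-12
  proc-G waits on nothing -> runs at once and releases res-7
  proc-I waits on nothing -> runs at once and releases res-18 and res-2
  proc-C waits on res-10 — all released -> runs and releases res-19


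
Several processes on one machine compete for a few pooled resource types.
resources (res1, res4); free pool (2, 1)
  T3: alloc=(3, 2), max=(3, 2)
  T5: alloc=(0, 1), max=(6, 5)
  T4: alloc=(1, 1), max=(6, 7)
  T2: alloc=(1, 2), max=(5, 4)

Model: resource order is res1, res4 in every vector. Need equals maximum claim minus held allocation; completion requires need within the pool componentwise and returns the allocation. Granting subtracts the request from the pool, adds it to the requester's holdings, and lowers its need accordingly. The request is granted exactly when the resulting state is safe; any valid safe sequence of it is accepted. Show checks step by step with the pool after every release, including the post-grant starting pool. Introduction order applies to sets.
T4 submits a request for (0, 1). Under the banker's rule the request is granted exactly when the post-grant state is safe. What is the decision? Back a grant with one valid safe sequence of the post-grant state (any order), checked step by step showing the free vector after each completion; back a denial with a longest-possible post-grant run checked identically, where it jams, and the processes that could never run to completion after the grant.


GRANT — the state after the grant stays safe, e.g. via T3, T2, T5, T4.
Key observation: post-grant, (2, 0) remains, and an order beginning with T3 completes everyone.
Verifying the post-grant state step by step:
  pool = (2, 0)
  run T3 (needs (0, 0), free (2, 0)); after release of (3, 2) the pool is (5, 2)
  run T2 (needs (4, 2), free (5, 2)); after release of (1, 2) the pool is (6, 4)
  run T5 (needs (6, 4), free (6, 4)); after release of (0, 1) the pool is (6, 5)
  run T4 (needs (5, 5), free (6, 5)); after release of (1, 2) the pool is (7, 7)


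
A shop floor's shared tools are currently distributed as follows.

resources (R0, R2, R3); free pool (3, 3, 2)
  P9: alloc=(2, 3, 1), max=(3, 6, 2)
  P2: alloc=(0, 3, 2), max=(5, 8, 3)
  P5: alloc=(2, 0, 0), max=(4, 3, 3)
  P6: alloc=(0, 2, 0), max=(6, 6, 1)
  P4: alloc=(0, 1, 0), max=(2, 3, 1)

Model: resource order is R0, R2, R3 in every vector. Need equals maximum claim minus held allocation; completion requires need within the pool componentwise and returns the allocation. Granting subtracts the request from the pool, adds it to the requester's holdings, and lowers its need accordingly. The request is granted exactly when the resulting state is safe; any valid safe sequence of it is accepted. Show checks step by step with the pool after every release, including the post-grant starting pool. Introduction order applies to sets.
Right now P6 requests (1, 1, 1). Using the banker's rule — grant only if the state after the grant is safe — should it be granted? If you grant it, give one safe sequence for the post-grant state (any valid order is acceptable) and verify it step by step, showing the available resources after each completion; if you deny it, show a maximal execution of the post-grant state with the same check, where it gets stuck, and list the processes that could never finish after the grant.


DENY: after the grant no complete ordering would exist.
Key observation: after P4, P9 the pool peaks at (4, 6, 2), and each blocked process is short somewhere: P2 on R0; P5 on R3; P6 on R0.
After a pretend grant, a maximal execution: P4, P9 — then nothing else fits. Verifying each step:
  pool = (2, 2, 1)
  P4: need (2, 2, 1) fits (2, 2, 1); releases (0, 1, 0), pool now (2, 3, 1)
  P9: need (1, 3, 1) fits (2, 3, 1); releases (2, 3, 1), pool now (4, 6, 2)
  blocked: P2 wants (5, 5, 1), pool (4, 6, 2) — not enough R0
  blocked: P5 wants (2, 3, 3), pool (4, 6, 2) — not enough R3
  blocked: P6 wants (5, 3, 0), pool (4, 6, 2) — not enough R0
Post-grant, the permanently blocked set is P2, P5 and P6.


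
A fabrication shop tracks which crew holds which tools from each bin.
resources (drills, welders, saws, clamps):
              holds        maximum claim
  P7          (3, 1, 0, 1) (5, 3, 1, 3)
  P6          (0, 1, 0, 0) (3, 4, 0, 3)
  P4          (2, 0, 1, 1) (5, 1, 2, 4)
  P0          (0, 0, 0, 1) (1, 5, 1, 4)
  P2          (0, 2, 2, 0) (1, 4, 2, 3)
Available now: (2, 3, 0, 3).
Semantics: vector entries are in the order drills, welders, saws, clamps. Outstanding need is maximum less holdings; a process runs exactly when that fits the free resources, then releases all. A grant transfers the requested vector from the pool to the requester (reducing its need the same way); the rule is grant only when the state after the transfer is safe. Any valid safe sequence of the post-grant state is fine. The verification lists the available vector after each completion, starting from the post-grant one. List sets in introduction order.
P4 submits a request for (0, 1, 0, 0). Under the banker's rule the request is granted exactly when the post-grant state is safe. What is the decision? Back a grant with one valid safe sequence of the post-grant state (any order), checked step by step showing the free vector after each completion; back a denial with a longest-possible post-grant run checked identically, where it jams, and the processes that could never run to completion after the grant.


GRANT. The post-grant state is safe; one safe sequence: P2, P7, P0, P4, P6.
Key observation: post-grant, (2, 2, 0, 3) remains, and an order beginning with P2 completes everyone.
Verifying the post-grant state step by step:
  pool = (2, 2, 0, 3)
  P2: need (1, 2, 0, 3) fits (2, 2, 0, 3); releases (0, 2, 2, 0), pool now (2, 4, 2, 3)
  P7: need (2, 2, 1, 2) fits (2, 4, 2, 3); releases (3, 1, 0, 1), pool now (5, 5, 2, 4)
  P0: need (1, 5, 1, 3) fits (5, 5, 2, 4); releases (0, 0, 0, 1), pool now (5, 5, 2, 5)
  P4: need (3, 0, 1, 3) fits (5, 5, 2, 5); releases (2, 1, 1, 1), pool now (7, 6, 3, 6)
  P6: need (3, 3, 0, 3) fits (7, 6, 3, 6); releases (0, 1, 0, 0), pool now (7, 7, 3, 6)


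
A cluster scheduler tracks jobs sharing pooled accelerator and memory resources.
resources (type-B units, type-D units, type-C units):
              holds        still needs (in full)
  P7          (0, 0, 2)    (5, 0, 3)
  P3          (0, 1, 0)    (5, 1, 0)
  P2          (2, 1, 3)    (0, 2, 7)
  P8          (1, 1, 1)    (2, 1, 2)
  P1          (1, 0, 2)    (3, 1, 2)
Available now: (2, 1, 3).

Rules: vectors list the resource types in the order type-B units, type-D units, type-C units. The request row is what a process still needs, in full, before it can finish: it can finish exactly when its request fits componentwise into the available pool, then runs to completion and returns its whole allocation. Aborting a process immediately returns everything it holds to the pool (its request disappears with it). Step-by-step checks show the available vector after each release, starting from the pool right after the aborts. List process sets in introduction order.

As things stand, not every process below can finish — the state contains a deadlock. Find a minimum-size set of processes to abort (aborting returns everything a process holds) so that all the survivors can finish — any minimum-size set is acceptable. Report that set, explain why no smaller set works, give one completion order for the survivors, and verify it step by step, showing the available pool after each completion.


Minimum abort set: P2.
Key observation: before aborting P2, P7 was permanently blocked — no order could ever run it; afterwards it completes at step 2.
No smaller set exists: with zero aborts the deadlock remains.
The survivors complete as P8, P7, P3, P1. Check, step by step (starting from the post-abort pool):
  pool = (4, 2, 6)
  P8 needs (2, 1, 2) <= (4, 2, 6) -> finishes; pool += (1, 1, 1) = (5, 3, 7)
  P7 needs (5, 0, 3) <= (5, 3, 7) -> finishes; pool += (0, 0, 2) = (5, 3, 9)
  P3 needs (5, 1, 0) <= (5, 3, 9) -> finishes; pool += (0, 1, 0) = (5, 4, 9)
  P1 needs (3, 1, 2) <= (5, 4, 9) -> finishes; pool += (1, 0, 2) = (6, 4, 11)


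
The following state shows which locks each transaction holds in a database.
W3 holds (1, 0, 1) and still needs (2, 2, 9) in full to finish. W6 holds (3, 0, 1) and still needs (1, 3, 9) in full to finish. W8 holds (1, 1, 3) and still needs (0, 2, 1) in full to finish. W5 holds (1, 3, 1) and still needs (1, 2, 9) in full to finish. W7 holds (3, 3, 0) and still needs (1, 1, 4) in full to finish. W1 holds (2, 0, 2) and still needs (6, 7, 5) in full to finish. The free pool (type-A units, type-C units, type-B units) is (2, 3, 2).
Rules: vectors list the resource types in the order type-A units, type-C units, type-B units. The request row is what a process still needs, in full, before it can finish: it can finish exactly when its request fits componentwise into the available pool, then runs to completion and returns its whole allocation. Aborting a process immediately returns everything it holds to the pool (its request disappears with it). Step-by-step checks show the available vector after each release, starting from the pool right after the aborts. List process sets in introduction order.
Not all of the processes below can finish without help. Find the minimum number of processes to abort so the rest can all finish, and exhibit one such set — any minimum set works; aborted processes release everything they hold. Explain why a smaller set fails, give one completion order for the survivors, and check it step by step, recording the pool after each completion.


Abort W3 and W5.
Key observation: W6 could never have finished before the abort; with (2, 3, 2) returned by W3 and W5, it fits at step 4.
Minimality, checking each single-abort alternative: W3 alone leaves W6 blocked (short on type-B units); W6 alone leaves W3 blocked (short on type-B units); W8 alone leaves W3 blocked (short on type-B units); W5 alone leaves W3 blocked (short on type-B units); W7 alone leaves W3 blocked (short on type-B units); W1 alone leaves W3 blocked (short on type-B units).
Survivors finish in the order: W8, W7, W1, W6. Check, step by step (pool after the aborts first):
  pool = (4, 6, 4)
  W8: need (0, 2, 1) fits (4, 6, 4); releases (1, 1, 3), pool now (5, 7, 7)
  W7: need (1, 1, 4) fits (5, 7, 7); releases (3, 3, 0), pool now (8, 10, 7)
  W1: need (6, 7, 5) fits (8, 10, 7); releases (2, 0, 2), pool now (10, 10, 9)
  W6: need (1, 3, 9) fits (10, 10, 9); releases (3, 0, 1), pool now (13, 10, 10)


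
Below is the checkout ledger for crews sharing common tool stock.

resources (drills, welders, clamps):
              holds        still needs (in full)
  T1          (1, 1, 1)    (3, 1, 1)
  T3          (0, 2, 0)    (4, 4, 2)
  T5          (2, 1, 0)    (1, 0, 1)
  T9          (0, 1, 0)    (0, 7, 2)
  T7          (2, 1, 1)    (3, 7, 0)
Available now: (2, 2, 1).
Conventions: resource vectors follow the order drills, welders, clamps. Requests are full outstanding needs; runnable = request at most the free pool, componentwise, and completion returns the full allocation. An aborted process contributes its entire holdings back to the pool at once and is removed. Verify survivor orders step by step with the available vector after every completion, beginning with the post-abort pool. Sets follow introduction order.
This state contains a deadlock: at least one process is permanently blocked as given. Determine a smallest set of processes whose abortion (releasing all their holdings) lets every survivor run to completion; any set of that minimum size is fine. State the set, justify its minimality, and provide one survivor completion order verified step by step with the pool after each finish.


The answer: abort T7.
Key observation: before aborting T7, T9 was permanently blocked — no order could ever run it; afterwards it completes at step 4.
Minimality: the empty abort set fails — the state is deadlocked as it stands.
One survivor order: T5, T3, T1, T9. Check, step by step (post-abort pool first):
  pool = (4, 3, 2)
  T5 needs (1, 0, 1) <= (4, 3, 2) -> finishes; pool += (2, 1, 0) = (6, 4, 2)
  T3 needs (4, 4, 2) <= (6, 4, 2) -> finishes; pool += (0, 2, 0) = (6, 6, 2)
  T1 needs (3, 1, 1) <= (6, 6, 2) -> finishes; pool += (1, 1, 1) = (7, 7, 3)
  T9 needs (0, 7, 2) <= (7, 7, 3) -> finishes; pool += (0, 1, 0) = (7, 8, 3)


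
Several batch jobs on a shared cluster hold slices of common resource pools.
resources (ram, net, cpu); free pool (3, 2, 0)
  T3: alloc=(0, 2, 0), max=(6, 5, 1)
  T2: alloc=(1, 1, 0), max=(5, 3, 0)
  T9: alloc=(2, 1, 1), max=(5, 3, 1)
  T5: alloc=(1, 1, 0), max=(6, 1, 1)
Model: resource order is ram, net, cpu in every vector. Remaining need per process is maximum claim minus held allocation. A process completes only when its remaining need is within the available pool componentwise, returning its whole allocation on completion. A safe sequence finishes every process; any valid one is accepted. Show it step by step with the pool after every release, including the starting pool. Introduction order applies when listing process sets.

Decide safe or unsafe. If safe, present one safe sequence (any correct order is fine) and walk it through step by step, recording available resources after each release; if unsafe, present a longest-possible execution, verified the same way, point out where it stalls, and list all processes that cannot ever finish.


SAFE, for example via the order T9, T5, T3, T2.
Key observation: at T9 the run first touches a limit — (3, 2, 0) against (3, 2, 0), exact on a resource it actually requests.
Check, step by step:
  pool = (3, 2, 0)
  run T9 (needs (3, 2, 0), free (3, 2, 0)); after release of (2, 1, 1) the pool is (5, 3, 1)
  run T5 (needs (5, 0, 1), free (5, 3, 1)); after release of (1, 1, 0) the pool is (6, 4, 1)
  run T3 (needs (6, 3, 1), free (6, 4, 1)); after release of (0, 2, 0) the pool is (6, 6, 1)
  run T2 (needs (4, 2, 0), free (6, 6, 1)); after release of (1, 1, 0) the pool is (7, 7, 1)


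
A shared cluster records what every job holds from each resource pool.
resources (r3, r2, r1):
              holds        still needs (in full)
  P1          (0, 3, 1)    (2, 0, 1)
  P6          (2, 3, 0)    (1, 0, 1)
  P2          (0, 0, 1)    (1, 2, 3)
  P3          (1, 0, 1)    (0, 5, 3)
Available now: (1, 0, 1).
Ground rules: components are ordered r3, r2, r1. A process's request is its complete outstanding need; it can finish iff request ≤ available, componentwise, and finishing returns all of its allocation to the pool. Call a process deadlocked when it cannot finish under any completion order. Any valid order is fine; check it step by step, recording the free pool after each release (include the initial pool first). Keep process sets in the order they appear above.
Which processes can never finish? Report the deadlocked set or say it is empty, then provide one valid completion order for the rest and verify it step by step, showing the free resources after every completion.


Deadlocked: P2 and P3.
Key observation: P6, P1 can finish, but then (3, 6, 2) is all there is, and the blocked group's r1 demands exceed it.
One completion order for the rest: P6, P1. Step-by-step check:
  pool = (1, 0, 1)
  P6 needs (1, 0, 1) <= (1, 0, 1) -> finishes; pool += (2, 3, 0) = (3, 3, 1)
  P1 needs (2, 0, 1) <= (3, 3, 1) -> finishes; pool += (0, 3, 1) = (3, 6, 2)
The blocked processes can never fit:
  P2 still needs (1, 2, 3) but only (3, 6, 2) is free — short on r1
  P3 still needs (0, 5, 3) but only (3, 6, 2) is free — short on r1


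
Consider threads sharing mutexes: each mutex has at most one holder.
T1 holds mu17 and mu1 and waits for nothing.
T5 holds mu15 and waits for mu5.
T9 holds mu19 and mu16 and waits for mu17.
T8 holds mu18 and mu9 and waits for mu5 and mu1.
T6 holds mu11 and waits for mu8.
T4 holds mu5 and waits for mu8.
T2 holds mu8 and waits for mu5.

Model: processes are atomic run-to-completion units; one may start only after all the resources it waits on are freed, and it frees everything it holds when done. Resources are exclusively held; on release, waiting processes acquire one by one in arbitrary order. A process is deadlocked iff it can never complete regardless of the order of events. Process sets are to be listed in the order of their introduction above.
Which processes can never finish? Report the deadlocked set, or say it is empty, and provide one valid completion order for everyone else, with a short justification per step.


Deadlocked set: T5, T8, T6, T4 and T2.
Key observation: along T4 -> T2 -> T4, each member waits on what the next one holds — a deadlock; T5, T8 and T6 wait into the deadlock from upstream.
The rest can finish in the order T1, T9.
Step-by-step check:
  T1: no waits; runs immediately, freeing mu17 and mu1
  T9 waits on mu17 — all released -> runs and releases mu19 and mu16


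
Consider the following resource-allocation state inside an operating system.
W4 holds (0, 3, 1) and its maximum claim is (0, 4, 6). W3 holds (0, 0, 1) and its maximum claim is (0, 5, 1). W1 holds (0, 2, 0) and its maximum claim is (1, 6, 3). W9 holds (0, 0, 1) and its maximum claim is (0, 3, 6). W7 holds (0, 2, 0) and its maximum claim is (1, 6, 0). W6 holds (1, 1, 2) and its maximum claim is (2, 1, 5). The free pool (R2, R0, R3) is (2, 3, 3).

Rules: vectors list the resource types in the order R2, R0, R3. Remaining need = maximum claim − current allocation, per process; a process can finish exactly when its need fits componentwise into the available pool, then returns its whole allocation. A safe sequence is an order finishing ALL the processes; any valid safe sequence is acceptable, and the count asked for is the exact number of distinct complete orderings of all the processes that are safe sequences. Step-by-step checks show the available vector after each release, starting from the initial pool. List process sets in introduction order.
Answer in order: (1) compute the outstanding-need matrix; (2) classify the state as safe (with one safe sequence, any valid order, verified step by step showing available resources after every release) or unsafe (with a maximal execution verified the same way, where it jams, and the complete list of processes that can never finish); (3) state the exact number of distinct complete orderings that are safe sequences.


(1) Outstanding need per process (order R2, R0, R3):
  W4: (0, 1, 5)
  W3: (0, 5, 0)
  W1: (1, 4, 3)
  W9: (0, 3, 5)
  W7: (1, 4, 0)
  W6: (1, 0, 3)
(2) SAFE, for example via the order W6, W7, W9, W3, W1, W4.
Key observation: at W6 the run first touches a limit — (1, 0, 3) against (2, 3, 3), exact on a resource it actually requests.
Verifying each step:
  pool = (2, 3, 3)
  W6: need (1, 0, 3) fits (2, 3, 3); releases (1, 1, 2), pool now (3, 4, 5)
  W7: need (1, 4, 0) fits (3, 4, 5); releases (0, 2, 0), pool now (3, 6, 5)
  W9: need (0, 3, 5) fits (3, 6, 5); releases (0, 0, 1), pool now (3, 6, 6)
  W3: need (0, 5, 0) fits (3, 6, 6); releases (0, 0, 1), pool now (3, 6, 7)
  W1: need (1, 4, 3) fits (3, 6, 7); releases (0, 2, 0), pool now (3, 8, 7)
  W4: need (0, 1, 5) fits (3, 8, 7); releases (0, 3, 1), pool now (3, 11, 8)
(3) The exact count: 90 of the possible complete orderings are safe sequences.


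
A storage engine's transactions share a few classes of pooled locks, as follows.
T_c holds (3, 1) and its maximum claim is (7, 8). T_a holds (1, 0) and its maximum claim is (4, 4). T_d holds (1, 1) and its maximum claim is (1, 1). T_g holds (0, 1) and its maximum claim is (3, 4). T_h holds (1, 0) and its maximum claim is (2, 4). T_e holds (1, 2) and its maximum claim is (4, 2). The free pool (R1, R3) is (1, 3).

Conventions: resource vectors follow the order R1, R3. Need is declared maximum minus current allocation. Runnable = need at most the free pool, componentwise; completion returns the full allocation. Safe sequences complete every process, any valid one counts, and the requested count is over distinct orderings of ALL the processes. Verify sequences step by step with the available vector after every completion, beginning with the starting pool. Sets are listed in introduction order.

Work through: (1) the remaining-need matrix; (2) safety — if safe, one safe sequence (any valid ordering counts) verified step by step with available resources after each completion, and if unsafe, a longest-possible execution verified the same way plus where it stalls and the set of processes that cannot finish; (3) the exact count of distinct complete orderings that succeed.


(1) Remaining need (order R1, R3):
  T_c: (4, 7)
  T_a: (3, 4)
  T_d: (0, 0)
  T_g: (3, 3)
  T_h: (1, 4)
  T_e: (3, 0)
(2) SAFE — a valid safe sequence is T_d, T_h, T_e, T_g, T_a, T_c.
Key observation: T_h is the earliest step where a requested resource binds exactly: need (1, 4), pool (2, 4) at its turn.
Step-by-step check:
  pool = (1, 3)
  T_d needs (0, 0) <= (1, 3) -> finishes; pool += (1, 1) = (2, 4)
  T_h needs (1, 4) <= (2, 4) -> finishes; pool += (1, 0) = (3, 4)
  T_e needs (3, 0) <= (3, 4) -> finishes; pool += (1, 2) = (4, 6)
  T_g needs (3, 3) <= (4, 6) -> finishes; pool += (0, 1) = (4, 7)
  T_a needs (3, 4) <= (4, 7) -> finishes; pool += (1, 0) = (5, 7)
  T_c needs (4, 7) <= (5, 7) -> finishes; pool += (3, 1) = (8, 8)
(3) The exact count: 8 of the possible complete orderings are safe sequences.


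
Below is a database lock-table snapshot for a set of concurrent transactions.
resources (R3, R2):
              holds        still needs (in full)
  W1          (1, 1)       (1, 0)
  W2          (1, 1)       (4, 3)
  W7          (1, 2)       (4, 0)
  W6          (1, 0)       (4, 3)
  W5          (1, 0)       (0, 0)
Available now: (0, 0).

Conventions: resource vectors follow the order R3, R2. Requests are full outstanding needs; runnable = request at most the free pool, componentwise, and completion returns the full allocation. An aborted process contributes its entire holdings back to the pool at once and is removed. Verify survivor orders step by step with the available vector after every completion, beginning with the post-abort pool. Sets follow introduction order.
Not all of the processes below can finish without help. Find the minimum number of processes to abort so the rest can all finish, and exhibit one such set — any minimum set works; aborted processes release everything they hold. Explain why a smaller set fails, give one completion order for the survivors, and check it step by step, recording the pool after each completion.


Minimum abort set: W7 and W6.
Key observation: before aborting W7 and W6, W2 was permanently blocked — no order could ever run it; afterwards it completes at step 3.
No one abort is enough; case by case: W1 alone leaves W2 blocked (short on R3 and R2); W2 alone leaves W7 blocked (short on R3); W7 alone leaves W2 blocked (short on R3); W6 alone leaves W2 blocked (short on R3 and R2); W5 alone leaves W2 blocked (short on R3 and R2).
The survivors complete as W5, W1, W2. Verifying each step (starting from the post-abort pool):
  pool = (2, 2)
  run W5 (needs (0, 0), free (2, 2)); after release of (1, 0) the pool is (3, 2)
  run W1 (needs (1, 0), free (3, 2)); after release of (1, 1) the pool is (4, 3)
  run W2 (needs (4, 3), free (4, 3)); after release of (1, 1) the pool is (5, 4)


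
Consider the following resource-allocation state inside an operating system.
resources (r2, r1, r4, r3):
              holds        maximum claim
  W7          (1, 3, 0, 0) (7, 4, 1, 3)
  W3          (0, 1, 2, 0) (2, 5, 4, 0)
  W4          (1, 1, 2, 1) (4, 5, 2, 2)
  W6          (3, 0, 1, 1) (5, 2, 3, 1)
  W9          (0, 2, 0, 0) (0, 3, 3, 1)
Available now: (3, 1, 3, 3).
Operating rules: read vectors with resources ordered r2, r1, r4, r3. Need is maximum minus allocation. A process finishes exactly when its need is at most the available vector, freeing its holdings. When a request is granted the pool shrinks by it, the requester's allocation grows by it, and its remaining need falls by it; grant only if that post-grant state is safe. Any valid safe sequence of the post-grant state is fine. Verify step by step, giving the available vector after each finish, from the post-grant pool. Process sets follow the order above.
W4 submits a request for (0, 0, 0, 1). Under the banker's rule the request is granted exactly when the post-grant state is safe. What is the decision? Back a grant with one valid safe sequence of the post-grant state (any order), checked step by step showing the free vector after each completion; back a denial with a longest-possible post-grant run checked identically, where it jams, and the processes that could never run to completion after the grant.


GRANT — the state after the grant stays safe, e.g. via W9, W6, W7, W3, W4.
Key observation: the transfer keeps a workable pool ((3, 1, 3, 2)); W9 starts the safe sequence.
Check on the post-grant state, step by step:
  pool = (3, 1, 3, 2)
  W9: need (0, 1, 3, 1) fits (3, 1, 3, 2); releases (0, 2, 0, 0), pool now (3, 3, 3, 2)
  W6: need (2, 2, 2, 0) fits (3, 3, 3, 2); releases (3, 0, 1, 1), pool now (6, 3, 4, 3)
  W7: need (6, 1, 1, 3) fits (6, 3, 4, 3); releases (1, 3, 0, 0), pool now (7, 6, 4, 3)
  W3: need (2, 4, 2, 0) fits (7, 6, 4, 3); releases (0, 1, 2, 0), pool now (7, 7, 6, 3)
  W4: need (3, 4, 0, 0) fits (7, 7, 6, 3); releases (1, 1, 2, 2), pool now (8, 8, 8, 5)


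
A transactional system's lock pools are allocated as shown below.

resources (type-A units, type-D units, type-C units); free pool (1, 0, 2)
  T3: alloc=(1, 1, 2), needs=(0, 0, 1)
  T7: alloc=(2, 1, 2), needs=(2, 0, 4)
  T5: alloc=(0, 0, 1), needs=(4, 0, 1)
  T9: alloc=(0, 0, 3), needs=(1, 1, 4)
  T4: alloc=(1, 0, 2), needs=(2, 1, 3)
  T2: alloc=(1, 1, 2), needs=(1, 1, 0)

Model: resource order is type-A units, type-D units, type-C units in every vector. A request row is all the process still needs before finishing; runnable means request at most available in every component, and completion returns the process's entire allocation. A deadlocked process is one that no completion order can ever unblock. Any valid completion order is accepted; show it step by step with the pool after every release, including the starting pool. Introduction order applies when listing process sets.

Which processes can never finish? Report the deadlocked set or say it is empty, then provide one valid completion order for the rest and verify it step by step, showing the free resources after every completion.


Nothing here is deadlocked.
Key observation: no deadlock: T3 fits now, and the freed resources carry the rest through.
A valid finishing order for the others: T3, T9, T7, T5, T4, T2. Verifying each step:
  pool = (1, 0, 2)
  T3 needs (0, 0, 1) <= (1, 0, 2) -> finishes; pool += (1, 1, 2) = (2, 1, 4)
  T9 needs (1, 1, 4) <= (2, 1, 4) -> finishes; pool += (0, 0, 3) = (2, 1, 7)
  T7 needs (2, 0, 4) <= (2, 1, 7) -> finishes; pool += (2, 1, 2) = (4, 2, 9)
  T5 needs (4, 0, 1) <= (4, 2, 9) -> finishes; pool += (0, 0, 1) = (4, 2, 10)
  T4 needs (2, 1, 3) <= (4, 2, 10) -> finishes; pool += (1, 0, 2) = (5, 2, 12)
  T2 needs (1, 1, 0) <= (5, 2, 12) -> finishes; pool += (1, 1, 2) = (6, 3, 14)


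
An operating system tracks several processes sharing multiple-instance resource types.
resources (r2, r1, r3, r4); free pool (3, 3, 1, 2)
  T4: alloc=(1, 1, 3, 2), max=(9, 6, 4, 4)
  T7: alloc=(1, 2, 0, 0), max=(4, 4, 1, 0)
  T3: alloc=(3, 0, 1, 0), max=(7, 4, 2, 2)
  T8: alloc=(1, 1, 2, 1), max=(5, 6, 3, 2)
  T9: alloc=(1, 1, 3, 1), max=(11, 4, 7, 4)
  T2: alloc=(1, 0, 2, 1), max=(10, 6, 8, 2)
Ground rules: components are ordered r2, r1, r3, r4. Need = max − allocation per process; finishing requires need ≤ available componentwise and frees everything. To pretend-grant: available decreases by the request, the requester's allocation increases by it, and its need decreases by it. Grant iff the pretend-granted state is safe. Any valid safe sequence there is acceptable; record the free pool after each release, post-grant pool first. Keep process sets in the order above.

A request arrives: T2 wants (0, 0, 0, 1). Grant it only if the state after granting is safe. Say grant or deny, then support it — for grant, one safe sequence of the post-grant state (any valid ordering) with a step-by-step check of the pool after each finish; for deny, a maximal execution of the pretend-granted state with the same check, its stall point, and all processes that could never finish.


GRANT: granting preserves safety; a valid post-grant sequence is T7, T8, T3, T4, T2, T9.
Key observation: post-grant, (3, 3, 1, 1) remains, and an order beginning with T7 completes everyone.
Check on the post-grant state, step by step:
  pool = (3, 3, 1, 1)
  T7 needs (3, 2, 1, 0) <= (3, 3, 1, 1) -> finishes; pool += (1, 2, 0, 0) = (4, 5, 1, 1)
  T8 needs (4, 5, 1, 1) <= (4, 5, 1, 1) -> finishes; pool += (1, 1, 2, 1) = (5, 6, 3, 2)
  T3 needs (4, 4, 1, 2) <= (5, 6, 3, 2) -> finishes; pool += (3, 0, 1, 0) = (8, 6, 4, 2)
  T4 needs (8, 5, 1, 2) <= (8, 6, 4, 2) -> finishes; pool += (1, 1, 3, 2) = (9, 7, 7, 4)
  T2 needs (9, 6, 6, 0) <= (9, 7, 7, 4) -> finishes; pool += (1, 0, 2, 2) = (10, 7, 9, 6)
  T9 needs (10, 3, 4, 3) <= (10, 7, 9, 6) -> finishes; pool += (1, 1, 3, 1) = (11, 8, 12, 7)


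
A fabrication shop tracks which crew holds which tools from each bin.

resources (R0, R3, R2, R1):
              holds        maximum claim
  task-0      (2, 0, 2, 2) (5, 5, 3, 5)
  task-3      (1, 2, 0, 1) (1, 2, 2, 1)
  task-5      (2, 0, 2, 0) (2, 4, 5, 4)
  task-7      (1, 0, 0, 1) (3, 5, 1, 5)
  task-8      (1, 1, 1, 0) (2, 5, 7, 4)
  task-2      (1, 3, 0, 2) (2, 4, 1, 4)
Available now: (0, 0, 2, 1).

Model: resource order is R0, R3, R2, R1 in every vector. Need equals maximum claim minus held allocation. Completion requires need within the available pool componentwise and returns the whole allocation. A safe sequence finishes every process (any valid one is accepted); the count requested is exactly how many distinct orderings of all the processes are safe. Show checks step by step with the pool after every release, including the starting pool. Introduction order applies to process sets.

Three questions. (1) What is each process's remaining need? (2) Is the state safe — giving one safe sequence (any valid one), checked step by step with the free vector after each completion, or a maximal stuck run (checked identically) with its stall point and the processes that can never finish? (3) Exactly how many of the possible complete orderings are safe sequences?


(1) Outstanding need per process (order R0, R3, R2, R1):
  task-0: (3, 5, 1, 3)
  task-3: (0, 0, 2, 0)
  task-5: (0, 4, 3, 4)
  task-7: (2, 5, 1, 4)
  task-8: (1, 4, 6, 4)
  task-2: (1, 1, 1, 2)
(2) SAFE, for example via the order task-3, task-2, task-7, task-0, task-5, task-8.
Key observation: the first exact fit in this order is task-3 — it needs (0, 0, 2, 0) with (0, 0, 2, 1) free, meeting a requested resource to the last unit.
Step-by-step check:
  pool = (0, 0, 2, 1)
  task-3: need (0, 0, 2, 0) fits (0, 0, 2, 1); releases (1, 2, 0, 1), pool now (1, 2, 2, 2)
  task-2: need (1, 1, 1, 2) fits (1, 2, 2, 2); releases (1, 3, 0, 2), pool now (2, 5, 2, 4)
  task-7: need (2, 5, 1, 4) fits (2, 5, 2, 4); releases (1, 0, 0, 1), pool now (3, 5, 2, 5)
  task-0: need (3, 5, 1, 3) fits (3, 5, 2, 5); releases (2, 0, 2, 2), pool now (5, 5, 4, 7)
  task-5: need (0, 4, 3, 4) fits (5, 5, 4, 7); releases (2, 0, 2, 0), pool now (7, 5, 6, 7)
  task-8: need (1, 4, 6, 4) fits (7, 5, 6, 7); releases (1, 1, 1, 0), pool now (8, 6, 7, 7)
(3) Precisely 1 of the possible complete orderings is a safe sequence.


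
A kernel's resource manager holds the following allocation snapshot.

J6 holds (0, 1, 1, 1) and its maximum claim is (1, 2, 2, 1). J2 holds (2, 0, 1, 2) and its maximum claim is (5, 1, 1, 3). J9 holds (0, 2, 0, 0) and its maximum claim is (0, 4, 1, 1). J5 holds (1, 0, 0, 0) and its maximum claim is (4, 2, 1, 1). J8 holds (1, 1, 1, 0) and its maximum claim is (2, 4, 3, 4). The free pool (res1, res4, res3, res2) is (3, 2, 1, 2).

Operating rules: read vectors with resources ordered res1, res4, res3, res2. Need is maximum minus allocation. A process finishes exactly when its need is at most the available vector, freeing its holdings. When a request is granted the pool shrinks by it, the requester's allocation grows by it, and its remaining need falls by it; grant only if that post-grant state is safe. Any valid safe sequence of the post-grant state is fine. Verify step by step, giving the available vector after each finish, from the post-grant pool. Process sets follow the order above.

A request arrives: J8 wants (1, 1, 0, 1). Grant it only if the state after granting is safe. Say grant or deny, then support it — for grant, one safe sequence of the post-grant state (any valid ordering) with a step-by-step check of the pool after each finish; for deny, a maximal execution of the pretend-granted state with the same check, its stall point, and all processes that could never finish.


DENY — the pretend-granted state is unsafe.
Key observation: after J6, J9 the pool peaks at (2, 4, 2, 2), and each blocked process is short somewhere: J2 on res1; J5 on res1; J8 on res2.
After a pretend grant, a maximal execution: J6, J9 — then nothing else fits. Walking it through:
  pool = (2, 1, 1, 1)
  J6: need (1, 1, 1, 0) fits (2, 1, 1, 1); releases (0, 1, 1, 1), pool now (2, 2, 2, 2)
  J9: need (0, 2, 1, 1) fits (2, 2, 2, 2); releases (0, 2, 0, 0), pool now (2, 4, 2, 2)
  J2 cannot run: need (3, 1, 0, 1) vs free (2, 4, 2, 2) (insufficient res1)
  J5 cannot run: need (3, 2, 1, 1) vs free (2, 4, 2, 2) (insufficient res1)
  J8 cannot run: need (0, 2, 2, 3) vs free (2, 4, 2, 2) (insufficient res2)
Processes that could never finish after the grant: J2, J5 and J8.


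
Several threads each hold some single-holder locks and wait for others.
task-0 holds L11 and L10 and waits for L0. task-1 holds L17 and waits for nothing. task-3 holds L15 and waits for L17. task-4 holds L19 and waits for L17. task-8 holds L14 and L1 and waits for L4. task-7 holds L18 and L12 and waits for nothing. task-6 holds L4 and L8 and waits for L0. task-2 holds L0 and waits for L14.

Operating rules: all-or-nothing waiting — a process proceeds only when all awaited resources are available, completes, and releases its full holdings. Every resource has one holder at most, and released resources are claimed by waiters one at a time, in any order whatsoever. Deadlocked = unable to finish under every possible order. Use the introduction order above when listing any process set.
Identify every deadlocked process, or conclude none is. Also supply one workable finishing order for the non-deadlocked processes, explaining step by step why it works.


Deadlocked set: task-0, task-8, task-6 and task-2.
Key observation: the wait chain closes on itself along task-2 -> task-8 -> task-6 -> task-2; task-0 waits into the deadlock from upstream.
One completion order for the rest: task-1, task-4, task-3, task-7.
Check, step by step:
  task-1 waits on nothing -> runs at once and releases L17
  run task-4 (all its waits — L17 — are resolved); releases L19
  run task-3 (all its waits — L17 — are resolved); releases L15
  task-7 waits on nothing -> runs at once and releases L18 and L12


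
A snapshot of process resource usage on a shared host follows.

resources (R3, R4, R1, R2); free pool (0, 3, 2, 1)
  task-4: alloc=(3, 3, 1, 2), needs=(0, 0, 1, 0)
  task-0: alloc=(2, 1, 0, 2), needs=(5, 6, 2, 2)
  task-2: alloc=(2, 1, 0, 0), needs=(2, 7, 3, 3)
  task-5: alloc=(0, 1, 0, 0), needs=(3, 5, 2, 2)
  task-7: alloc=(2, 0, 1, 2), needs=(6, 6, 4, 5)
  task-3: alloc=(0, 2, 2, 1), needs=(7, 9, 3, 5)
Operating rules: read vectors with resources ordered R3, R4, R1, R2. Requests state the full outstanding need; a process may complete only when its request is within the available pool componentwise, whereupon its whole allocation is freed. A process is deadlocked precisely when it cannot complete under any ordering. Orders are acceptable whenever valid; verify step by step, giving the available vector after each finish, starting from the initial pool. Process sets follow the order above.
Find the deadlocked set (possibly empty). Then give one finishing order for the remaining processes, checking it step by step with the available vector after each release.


The deadlocked set is empty.
Key observation: task-4 can run right away; the returned allocation unlocks the remaining processes in turn.
One completion order for the rest: task-4, task-5, task-2, task-0, task-3, task-7. Verifying each step:
  pool = (0, 3, 2, 1)
  run task-4 (needs (0, 0, 1, 0), free (0, 3, 2, 1)); after release of (3, 3, 1, 2) the pool is (3, 6, 3, 3)
  run task-5 (needs (3, 5, 2, 2), free (3, 6, 3, 3)); after release of (0, 1, 0, 0) the pool is (3, 7, 3, 3)
  run task-2 (needs (2, 7, 3, 3), free (3, 7, 3, 3)); after release of (2, 1, 0, 0) the pool is (5, 8, 3, 3)
  run task-0 (needs (5, 6, 2, 2), free (5, 8, 3, 3)); after release of (2, 1, 0, 2) the pool is (7, 9, 3, 5)
  run task-3 (needs (7, 9, 3, 5), free (7, 9, 3, 5)); after release of (0, 2, 2, 1) the pool is (7, 11, 5, 6)
  run task-7 (needs (6, 6, 4, 5), free (7, 11, 5, 6)); after release of (2, 0, 1, 2) the pool is (9, 11, 6, 8)


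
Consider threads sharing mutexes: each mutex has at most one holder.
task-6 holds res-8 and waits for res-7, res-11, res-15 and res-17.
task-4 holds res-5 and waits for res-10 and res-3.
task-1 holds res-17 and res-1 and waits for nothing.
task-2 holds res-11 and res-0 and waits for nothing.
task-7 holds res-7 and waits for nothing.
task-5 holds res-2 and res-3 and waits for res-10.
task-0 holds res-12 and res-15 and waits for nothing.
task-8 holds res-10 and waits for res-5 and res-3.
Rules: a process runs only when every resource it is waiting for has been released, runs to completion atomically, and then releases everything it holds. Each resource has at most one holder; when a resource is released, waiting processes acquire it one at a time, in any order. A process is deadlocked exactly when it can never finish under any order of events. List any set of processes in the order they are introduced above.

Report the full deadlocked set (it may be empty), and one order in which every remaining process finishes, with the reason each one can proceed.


The deadlocked set is task-4, task-5 and task-8.
Key observation: the cycle task-4 -> task-5 -> task-8 -> task-4 can never break — each member waits on the next; no other process is dragged down with it.
One completion order for the rest: task-0, task-1, task-2, task-7, task-6.
Check, step by step:
  task-0 waits on nothing -> runs at once and releases res-12 and res-15
  task-1 waits on nothing -> runs at once and releases res-17 and res-1
  task-2 waits on nothing -> runs at once and releases res-11 and res-0
  task-7 waits on nothing -> runs at once and releases res-7
  task-6 waits on res-7, res-11, res-15 and res-17 — all released -> runs and releases res-8
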